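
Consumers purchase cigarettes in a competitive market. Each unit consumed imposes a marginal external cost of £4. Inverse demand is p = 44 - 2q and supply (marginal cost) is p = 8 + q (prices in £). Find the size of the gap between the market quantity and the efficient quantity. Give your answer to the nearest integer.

Market equilibrium (private): 8 + q = 44 - 2q → q_m = 12.0000.
Social marginal benefit = demand − MEC = 40 - 2q.
Set SMB = MC: 40 - 2q = 8 + q → q* = 10.6667.
Gap = |12.0000 − 10.6667| = 1.3333.

1 units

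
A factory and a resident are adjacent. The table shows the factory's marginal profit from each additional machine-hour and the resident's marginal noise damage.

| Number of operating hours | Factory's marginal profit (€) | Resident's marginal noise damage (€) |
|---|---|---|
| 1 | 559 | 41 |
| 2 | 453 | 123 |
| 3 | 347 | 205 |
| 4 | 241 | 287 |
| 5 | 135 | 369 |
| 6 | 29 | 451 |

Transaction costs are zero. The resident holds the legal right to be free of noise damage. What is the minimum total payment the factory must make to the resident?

Efficient level: marginal profit ≥ marginal noise damage through level 3, so k* = 3.
With the resident holding the right, the factory must at least compensate total damage at k*: 41 + 123 + 205 = 369.

€369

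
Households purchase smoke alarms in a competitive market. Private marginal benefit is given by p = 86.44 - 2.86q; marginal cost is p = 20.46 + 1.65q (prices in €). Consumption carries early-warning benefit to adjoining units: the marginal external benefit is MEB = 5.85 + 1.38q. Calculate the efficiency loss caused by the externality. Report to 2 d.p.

Market equilibrium (private): 20.46 + 1.65q = 86.44 - 2.86q → q_m = 14.6297.
Social marginal benefit = demand + MEB = 92.29 - 1.48q.
Set SMB = MC: 92.29 - 1.48q = 20.46 + 1.65q → q* = 22.9489.
The loss is the area between SMB and MC from q* to q_m; with linear curves that's a triangle of height MEB(q_m).
DWL = ½ × 8.3192 × 26.0390 = 108.3118.

DWL = €108.31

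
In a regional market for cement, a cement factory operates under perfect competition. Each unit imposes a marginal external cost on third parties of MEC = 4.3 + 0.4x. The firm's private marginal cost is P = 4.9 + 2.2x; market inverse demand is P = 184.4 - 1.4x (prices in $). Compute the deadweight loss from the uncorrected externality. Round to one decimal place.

DWL = $73.5

Market equilibrium (private): 4.9 + 2.2x = 184.4 - 1.4x → x_m = 49.8611.
Social marginal cost = private MC + MEC = 9.2 + 2.6x.
Set SMC = demand: 9.2 + 2.6x = 184.4 - 1.4x → x* = 43.8000.
The loss is the area between SMC and demand from x* to x_m; with linear curves that's a triangle of height MEC(x_m).
DWL = ½ × 6.0611 × 24.2444 = 73.4739.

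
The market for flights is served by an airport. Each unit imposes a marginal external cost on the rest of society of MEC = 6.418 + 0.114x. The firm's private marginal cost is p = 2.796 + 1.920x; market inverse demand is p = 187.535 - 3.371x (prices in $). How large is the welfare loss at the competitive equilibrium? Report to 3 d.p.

DWL = $10.002

Market equilibrium (private): 2.796 + 1.920x = 187.535 - 3.371x → x_m = 34.9157.
Social marginal cost = private MC + MEC = 9.214 + 2.034x.
Set SMC = demand: 9.214 + 2.034x = 187.535 - 3.371x → x* = 32.9919.
The loss is the area between SMC and demand from x* to x_m; with linear curves that's a triangle of height MEC(x_m).
DWL = ½ × 1.9238 × 10.3984 = 10.0022.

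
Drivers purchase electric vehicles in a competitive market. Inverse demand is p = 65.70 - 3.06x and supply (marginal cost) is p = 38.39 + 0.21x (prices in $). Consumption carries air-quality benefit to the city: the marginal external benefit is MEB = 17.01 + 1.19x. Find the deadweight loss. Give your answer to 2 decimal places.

DWL = $174.57

Market equilibrium (private): 38.39 + 0.21x = 65.70 - 3.06x → x_m = 8.3517.
Social marginal benefit = demand + MEB = 82.71 - 1.87x.
Set SMB = MC: 82.71 - 1.87x = 38.39 + 0.21x → x* = 21.3077.
The welfare-loss triangle has base |x_m − x*| and height MEB(x_m) (the vertical gap between SMB and MC is zero at x* and MEB at x_m).
DWL = ½ × 12.9560 × 26.9485 = 174.5724.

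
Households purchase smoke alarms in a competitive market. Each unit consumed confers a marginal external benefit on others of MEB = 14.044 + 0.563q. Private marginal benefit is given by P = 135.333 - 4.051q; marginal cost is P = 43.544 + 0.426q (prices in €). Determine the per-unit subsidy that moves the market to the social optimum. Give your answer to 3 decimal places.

subsidy = €29.267 per unit

Social marginal benefit = demand + MEB = 149.377 - 3.488q.
Set SMB = MC: 149.377 - 3.488q = 43.544 + 0.426q → q* = 27.0396.
The Pigouvian subsidy equals MEB at q*: 14.044 + 0.563×27.0396 = 29.2673.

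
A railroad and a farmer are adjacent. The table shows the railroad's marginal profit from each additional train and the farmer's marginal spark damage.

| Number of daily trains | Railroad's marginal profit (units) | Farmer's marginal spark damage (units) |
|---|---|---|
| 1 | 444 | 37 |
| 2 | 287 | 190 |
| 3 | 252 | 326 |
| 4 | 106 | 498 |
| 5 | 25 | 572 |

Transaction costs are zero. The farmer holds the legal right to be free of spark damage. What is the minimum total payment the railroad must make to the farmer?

227

Efficient level: marginal profit ≥ marginal spark damage through level 2, so k* = 2.
With the farmer holding the right, the railroad must at least compensate total damage at k*: 37 + 190 = 227.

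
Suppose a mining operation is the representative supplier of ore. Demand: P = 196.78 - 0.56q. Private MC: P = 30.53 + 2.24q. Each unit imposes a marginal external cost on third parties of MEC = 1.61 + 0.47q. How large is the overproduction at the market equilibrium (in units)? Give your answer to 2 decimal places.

9.03 units

Market equilibrium (private): 30.53 + 2.24q = 196.78 - 0.56q → q_m = 59.3750.
Social marginal cost = private MC + MEC = 32.14 + 2.71q.
Set SMC = demand: 32.14 + 2.71q = 196.78 - 0.56q → q* = 50.3486.
Gap = |59.3750 − 50.3486| = 9.0264.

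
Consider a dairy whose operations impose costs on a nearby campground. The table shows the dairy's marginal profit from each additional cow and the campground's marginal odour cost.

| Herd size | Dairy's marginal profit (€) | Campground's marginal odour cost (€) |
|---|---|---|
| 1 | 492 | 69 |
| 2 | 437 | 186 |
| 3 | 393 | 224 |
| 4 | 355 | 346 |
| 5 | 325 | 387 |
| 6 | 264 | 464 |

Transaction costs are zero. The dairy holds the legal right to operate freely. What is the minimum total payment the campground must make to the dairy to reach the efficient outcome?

€589

Left alone the dairy would choose level 6 (marginal profit stays positive).
Efficient level: k* = 4 (marginal profit ≥ marginal odour cost through 4).
The campground must at least cover the dairy's forgone profit from cutting 6→4: 325 + 264 = 589.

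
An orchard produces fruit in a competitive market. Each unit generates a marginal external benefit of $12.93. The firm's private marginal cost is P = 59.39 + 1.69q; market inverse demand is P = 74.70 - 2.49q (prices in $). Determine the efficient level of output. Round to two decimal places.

Social marginal cost = private MC − MEB = 46.46 + 1.69q.
Set SMC = demand: 46.46 + 1.69q = 74.70 - 2.49q → q* = 6.7560.

q* = 6.76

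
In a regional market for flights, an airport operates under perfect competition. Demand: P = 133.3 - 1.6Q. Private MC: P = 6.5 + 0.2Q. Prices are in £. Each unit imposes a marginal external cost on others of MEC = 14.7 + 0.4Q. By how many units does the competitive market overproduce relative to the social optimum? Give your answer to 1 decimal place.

19.5 units

Market equilibrium (private): 6.5 + 0.2Q = 133.3 - 1.6Q → Q_m = 70.4444.
Social marginal cost = private MC + MEC = 21.2 + 0.6Q.
Set SMC = demand: 21.2 + 0.6Q = 133.3 - 1.6Q → Q* = 50.9545.
Gap = |70.4444 − 50.9545| = 19.4899.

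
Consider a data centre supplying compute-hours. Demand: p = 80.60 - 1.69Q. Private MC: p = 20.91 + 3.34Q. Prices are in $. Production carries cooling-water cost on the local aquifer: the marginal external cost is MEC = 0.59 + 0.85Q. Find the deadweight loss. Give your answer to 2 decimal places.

DWL = $9.69

Market equilibrium (private): 20.91 + 3.34Q = 80.60 - 1.69Q → Q_m = 11.8668.
Social marginal cost = private MC + MEC = 21.50 + 4.19Q.
Set SMC = demand: 21.50 + 4.19Q = 80.60 - 1.69Q → Q* = 10.0510.
The loss is the area between SMC and demand from Q* to Q_m; with linear curves that's a triangle of height MEC(Q_m).
DWL = ½ × 1.8158 × 10.6768 = 9.6935.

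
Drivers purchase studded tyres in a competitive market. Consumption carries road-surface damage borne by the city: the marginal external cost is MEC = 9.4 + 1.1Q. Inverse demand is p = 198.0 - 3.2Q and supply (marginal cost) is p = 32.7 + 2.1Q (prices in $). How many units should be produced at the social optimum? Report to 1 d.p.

Social marginal benefit = demand − MEC = 188.6 - 4.3Q.
Set SMB = MC: 188.6 - 4.3Q = 32.7 + 2.1Q → Q* = 24.3594.

Q* = 24.4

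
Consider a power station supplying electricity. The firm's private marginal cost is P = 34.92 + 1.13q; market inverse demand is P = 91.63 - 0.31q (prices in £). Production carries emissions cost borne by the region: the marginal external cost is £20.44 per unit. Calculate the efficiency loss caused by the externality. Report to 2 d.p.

DWL = £145.07

Market equilibrium (private): 34.92 + 1.13q = 91.63 - 0.31q → q_m = 39.3819.
Social marginal cost = private MC + MEC = 55.36 + 1.13q.
Set SMC = demand: 55.36 + 1.13q = 91.63 - 0.31q → q* = 25.1875.
Between q* and q_m the wedge SMC − demand runs linearly from 0 to MEC(q_m), so the loss is a triangle.
DWL = ½ × 14.1944 × 20.4400 = 145.0668.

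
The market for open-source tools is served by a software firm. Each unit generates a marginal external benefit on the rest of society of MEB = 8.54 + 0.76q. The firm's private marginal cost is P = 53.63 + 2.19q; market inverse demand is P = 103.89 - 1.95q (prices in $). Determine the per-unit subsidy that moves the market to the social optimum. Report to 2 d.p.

subsidy = $21.76 per unit

Social marginal cost = private MC − MEB = 45.09 + 1.43q.
Set SMC = demand: 45.09 + 1.43q = 103.89 - 1.95q → q* = 17.3964.
The Pigouvian subsidy equals MEB at q*: 8.54 + 0.76×17.3964 = 21.7613.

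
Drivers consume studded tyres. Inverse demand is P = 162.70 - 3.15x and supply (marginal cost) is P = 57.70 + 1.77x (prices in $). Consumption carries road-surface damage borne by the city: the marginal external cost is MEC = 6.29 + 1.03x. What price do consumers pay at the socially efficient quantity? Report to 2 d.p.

P = $110.44

Social marginal benefit = demand − MEC = 156.41 - 4.18x.
Set SMB = MC: 156.41 - 4.18x = 57.70 + 1.77x → x* = 16.5899.
Consumer price on the demand curve at x*: 162.70 − 3.15×16.5899 = 110.4418.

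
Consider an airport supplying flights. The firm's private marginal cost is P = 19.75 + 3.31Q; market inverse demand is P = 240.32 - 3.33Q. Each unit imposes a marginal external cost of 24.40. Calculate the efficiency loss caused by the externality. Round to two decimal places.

DWL = 44.83

Market equilibrium (private): 19.75 + 3.31Q = 240.32 - 3.33Q → Q_m = 33.2184.
Social marginal cost = private MC + MEC = 44.15 + 3.31Q.
Set SMC = demand: 44.15 + 3.31Q = 240.32 - 3.33Q → Q* = 29.5437.
The loss is the area between SMC and demand from Q* to Q_m; with linear curves that's a triangle of height MEC(Q_m).
DWL = ½ × 3.6747 × 24.4000 = 44.8313.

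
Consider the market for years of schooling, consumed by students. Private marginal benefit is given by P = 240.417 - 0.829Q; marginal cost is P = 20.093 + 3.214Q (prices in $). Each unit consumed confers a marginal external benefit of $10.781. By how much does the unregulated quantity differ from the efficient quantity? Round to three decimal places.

2.667 units

Market equilibrium (private): 20.093 + 3.214Q = 240.417 - 0.829Q → Q_m = 54.4952.
Social marginal benefit = demand + MEB = 251.198 - 0.829Q.
Set SMB = MC: 251.198 - 0.829Q = 20.093 + 3.214Q → Q* = 57.1618.
Gap = |54.4952 − 57.1618| = 2.6666.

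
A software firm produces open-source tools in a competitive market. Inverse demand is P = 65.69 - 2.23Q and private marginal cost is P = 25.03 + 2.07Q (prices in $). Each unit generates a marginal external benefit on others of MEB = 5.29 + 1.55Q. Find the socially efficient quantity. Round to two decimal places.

Social marginal cost = private MC − MEB = 19.74 + 0.52Q.
Set SMC = demand: 19.74 + 0.52Q = 65.69 - 2.23Q → Q* = 16.7091.

Q* = 16.71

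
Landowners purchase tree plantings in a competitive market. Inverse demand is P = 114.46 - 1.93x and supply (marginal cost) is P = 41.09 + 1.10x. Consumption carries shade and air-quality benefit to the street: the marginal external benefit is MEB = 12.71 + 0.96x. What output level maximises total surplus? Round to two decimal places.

x* = 41.58

Social marginal benefit = demand + MEB = 127.17 - 0.97x.
Set SMB = MC: 127.17 - 0.97x = 41.09 + 1.10x → x* = 41.5845.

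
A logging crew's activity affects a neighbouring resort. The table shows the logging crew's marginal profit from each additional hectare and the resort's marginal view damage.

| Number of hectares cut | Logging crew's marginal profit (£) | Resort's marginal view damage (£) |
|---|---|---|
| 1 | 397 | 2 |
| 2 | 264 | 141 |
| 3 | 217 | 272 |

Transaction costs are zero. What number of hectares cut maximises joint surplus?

2

Bargaining reaches the level where marginal profit last exceeds marginal view damage.
That holds through level 2 (264 ≥ 141) but not at 3 (217 < 272).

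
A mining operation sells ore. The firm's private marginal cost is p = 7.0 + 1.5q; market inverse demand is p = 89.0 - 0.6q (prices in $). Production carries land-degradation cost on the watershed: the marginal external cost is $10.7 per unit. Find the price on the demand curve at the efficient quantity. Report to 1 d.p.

Social marginal cost = private MC + MEC = 17.7 + 1.5q.
Set SMC = demand: 17.7 + 1.5q = 89.0 - 0.6q → q* = 33.9524.
Consumer price on the demand curve at q*: 89.0 − 0.6×33.9524 = 68.6286.

P = $68.6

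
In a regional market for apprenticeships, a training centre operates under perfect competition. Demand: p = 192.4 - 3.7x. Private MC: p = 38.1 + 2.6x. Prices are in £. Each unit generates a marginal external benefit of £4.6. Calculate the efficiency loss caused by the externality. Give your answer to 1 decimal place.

DWL = £1.7

Market equilibrium (private): 38.1 + 2.6x = 192.4 - 3.7x → x_m = 24.4921.
Social marginal cost = private MC − MEB = 33.5 + 2.6x.
Set SMC = demand: 33.5 + 2.6x = 192.4 - 3.7x → x* = 25.2222.
Between x* and x_m the wedge demand − SMC runs linearly from 0 to MEB(x_m), so the loss is a triangle.
DWL = ½ × 0.7301 × 4.6000 = 1.6792.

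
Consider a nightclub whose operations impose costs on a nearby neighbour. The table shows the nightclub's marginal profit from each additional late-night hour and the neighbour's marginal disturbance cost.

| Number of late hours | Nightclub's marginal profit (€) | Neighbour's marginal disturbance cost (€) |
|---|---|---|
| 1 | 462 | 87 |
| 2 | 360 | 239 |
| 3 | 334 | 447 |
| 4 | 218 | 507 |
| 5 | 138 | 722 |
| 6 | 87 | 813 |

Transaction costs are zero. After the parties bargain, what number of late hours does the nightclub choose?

Bargaining reaches the level where marginal profit last exceeds marginal disturbance cost.
That holds through level 2 (360 ≥ 239) but not at 3 (334 < 447).

2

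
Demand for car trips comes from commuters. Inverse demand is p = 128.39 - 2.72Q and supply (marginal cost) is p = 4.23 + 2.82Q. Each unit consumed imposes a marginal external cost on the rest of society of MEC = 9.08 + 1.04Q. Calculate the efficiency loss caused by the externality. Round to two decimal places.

DWL = 79.71

Market equilibrium (private): 4.23 + 2.82Q = 128.39 - 2.72Q → Q_m = 22.4116.
Social marginal benefit = demand − MEC = 119.31 - 3.76Q.
Set SMB = MC: 119.31 - 3.76Q = 4.23 + 2.82Q → Q* = 17.4894.
Between Q* and Q_m the wedge MC − SMB runs linearly from 0 to MEC(Q_m), so the loss is a triangle.
DWL = ½ × 4.9222 × 32.3880 = 79.7101.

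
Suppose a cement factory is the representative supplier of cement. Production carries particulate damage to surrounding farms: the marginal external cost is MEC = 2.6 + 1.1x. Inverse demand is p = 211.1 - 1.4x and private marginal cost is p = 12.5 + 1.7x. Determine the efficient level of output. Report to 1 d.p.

x* = 46.7

Social marginal cost = private MC + MEC = 15.1 + 2.8x.
Set SMC = demand: 15.1 + 2.8x = 211.1 - 1.4x → x* = 46.6667.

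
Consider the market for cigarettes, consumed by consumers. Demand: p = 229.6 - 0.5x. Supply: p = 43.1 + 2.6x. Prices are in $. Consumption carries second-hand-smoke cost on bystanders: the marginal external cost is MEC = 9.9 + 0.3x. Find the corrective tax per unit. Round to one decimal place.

tax = $25.5 per unit

Social marginal benefit = demand − MEC = 219.7 - 0.8x.
Set SMB = MC: 219.7 - 0.8x = 43.1 + 2.6x → x* = 51.9412.
The Pigouvian tax equals MEC at x*: 9.9 + 0.3×51.9412 = 25.4824.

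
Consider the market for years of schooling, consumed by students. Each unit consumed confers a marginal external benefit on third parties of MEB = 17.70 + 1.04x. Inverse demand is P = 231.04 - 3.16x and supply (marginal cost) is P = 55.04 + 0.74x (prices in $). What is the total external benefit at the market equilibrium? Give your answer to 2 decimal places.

$1857.78

Market equilibrium (private): 55.04 + 0.74x = 231.04 - 3.16x → x_m = 45.1282.
Total external benefit = ∫₀^{x_m} (17.70 + 1.04x) dx = 17.70×45.1282 + ½×1.04×45.1282² = 1857.7774.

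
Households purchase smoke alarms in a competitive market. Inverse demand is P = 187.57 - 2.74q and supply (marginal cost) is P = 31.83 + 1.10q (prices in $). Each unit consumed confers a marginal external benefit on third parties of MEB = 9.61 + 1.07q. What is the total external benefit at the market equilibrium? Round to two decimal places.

$1269.77

Market equilibrium (private): 31.83 + 1.10q = 187.57 - 2.74q → q_m = 40.5573.
Total external benefit = ∫₀^{q_m} (9.61 + 1.07q) dq = 9.61×40.5573 + ½×1.07×40.5573² = 1269.7743.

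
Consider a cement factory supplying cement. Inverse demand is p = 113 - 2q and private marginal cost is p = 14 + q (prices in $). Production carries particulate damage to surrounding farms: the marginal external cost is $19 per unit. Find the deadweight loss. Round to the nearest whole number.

DWL = $60

Market equilibrium (private): 14 + q = 113 - 2q → q_m = 33.0000.
Social marginal cost = private MC + MEC = 33 + q.
Set SMC = demand: 33 + q = 113 - 2q → q* = 26.6667.
The welfare-loss triangle has base |q_m − q*| and height MEC(q_m) (the vertical gap between SMC and demand is zero at q* and MEC at q_m).
DWL = ½ × 6.3333 × 19.0000 = 60.1664.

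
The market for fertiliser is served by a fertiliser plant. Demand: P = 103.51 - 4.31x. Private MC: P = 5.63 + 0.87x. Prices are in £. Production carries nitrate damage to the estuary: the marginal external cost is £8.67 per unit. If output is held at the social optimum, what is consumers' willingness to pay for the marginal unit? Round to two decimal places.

P = £29.28

Social marginal cost = private MC + MEC = 14.30 + 0.87x.
Set SMC = demand: 14.30 + 0.87x = 103.51 - 4.31x → x* = 17.2220.
Consumer price on the demand curve at x*: 103.51 − 4.31×17.2220 = 29.2832.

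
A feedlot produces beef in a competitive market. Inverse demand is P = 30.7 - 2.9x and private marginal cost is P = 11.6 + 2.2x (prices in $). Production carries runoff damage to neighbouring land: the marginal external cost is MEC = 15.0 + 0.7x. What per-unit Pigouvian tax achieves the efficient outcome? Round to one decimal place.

Social marginal cost = private MC + MEC = 26.6 + 2.9x.
Set SMC = demand: 26.6 + 2.9x = 30.7 - 2.9x → x* = 0.7069.
The Pigouvian tax equals MEC at x*: 15.0 + 0.7×0.7069 = 15.4948.

tax = $15.5 per unit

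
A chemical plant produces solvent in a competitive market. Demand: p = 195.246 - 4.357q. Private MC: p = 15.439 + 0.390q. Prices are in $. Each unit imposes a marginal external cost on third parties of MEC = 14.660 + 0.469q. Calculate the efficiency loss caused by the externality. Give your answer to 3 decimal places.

DWL = $100.783

Market equilibrium (private): 15.439 + 0.390q = 195.246 - 4.357q → q_m = 37.8780.
Social marginal cost = private MC + MEC = 30.099 + 0.859q.
Set SMC = demand: 30.099 + 0.859q = 195.246 - 4.357q → q* = 31.6616.
Height of the DWL triangle at q_m is SMC(q_m) − demand(q_m) = MEC(q_m) = 32.4248.
DWL = ½ × 6.2164 × 32.4248 = 100.7828.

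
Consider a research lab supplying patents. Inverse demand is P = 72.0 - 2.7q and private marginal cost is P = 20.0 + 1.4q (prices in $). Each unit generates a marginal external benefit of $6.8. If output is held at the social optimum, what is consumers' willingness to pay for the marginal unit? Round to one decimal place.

P = $33.3

Social marginal cost = private MC − MEB = 13.2 + 1.4q.
Set SMC = demand: 13.2 + 1.4q = 72.0 - 2.7q → q* = 14.3415.
Consumer price on the demand curve at q*: 72.0 − 2.7×14.3415 = 33.2780.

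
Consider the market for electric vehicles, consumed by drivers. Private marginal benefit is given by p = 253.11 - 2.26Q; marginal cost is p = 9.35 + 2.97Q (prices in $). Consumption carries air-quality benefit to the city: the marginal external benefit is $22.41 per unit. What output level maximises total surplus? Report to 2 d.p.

Social marginal benefit = demand + MEB = 275.52 - 2.26Q.
Set SMB = MC: 275.52 - 2.26Q = 9.35 + 2.97Q → Q* = 50.8929.

Q* = 50.89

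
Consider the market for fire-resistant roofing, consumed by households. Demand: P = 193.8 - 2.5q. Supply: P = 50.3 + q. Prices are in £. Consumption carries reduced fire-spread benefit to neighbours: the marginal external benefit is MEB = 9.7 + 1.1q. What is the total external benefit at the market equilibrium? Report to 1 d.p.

Market equilibrium (private): 50.3 + q = 193.8 - 2.5q → q_m = 41.0000.
Total external benefit = ∫₀^{q_m} (9.7 + 1.1q) dq = 9.7×41.0000 + ½×1.1×41.0000² = 1322.2500.

£1322.3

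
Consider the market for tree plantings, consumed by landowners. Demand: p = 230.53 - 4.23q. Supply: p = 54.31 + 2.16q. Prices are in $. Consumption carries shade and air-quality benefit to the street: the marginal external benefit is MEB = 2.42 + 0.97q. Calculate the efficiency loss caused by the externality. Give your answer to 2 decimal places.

DWL = $78.50

Market equilibrium (private): 54.31 + 2.16q = 230.53 - 4.23q → q_m = 27.5775.
Social marginal benefit = demand + MEB = 232.95 - 3.26q.
Set SMB = MC: 232.95 - 3.26q = 54.31 + 2.16q → q* = 32.9594.
Between q* and q_m the wedge SMB − MC runs linearly from 0 to MEB(q_m), so the loss is a triangle.
DWL = ½ × 5.3819 × 29.1701 = 78.4953.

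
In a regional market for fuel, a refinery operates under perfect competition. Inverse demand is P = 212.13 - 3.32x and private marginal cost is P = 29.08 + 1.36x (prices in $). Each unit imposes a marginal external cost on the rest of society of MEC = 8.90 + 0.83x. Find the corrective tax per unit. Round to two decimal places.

tax = $35.13 per unit

Social marginal cost = private MC + MEC = 37.98 + 2.19x.
Set SMC = demand: 37.98 + 2.19x = 212.13 - 3.32x → x* = 31.6062.
The Pigouvian tax equals MEC at x*: 8.90 + 0.83×31.6062 = 35.1331.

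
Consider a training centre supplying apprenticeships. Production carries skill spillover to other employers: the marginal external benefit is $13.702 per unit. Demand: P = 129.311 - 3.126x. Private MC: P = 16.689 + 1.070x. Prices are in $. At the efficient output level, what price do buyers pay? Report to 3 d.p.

P = $35.200

Social marginal cost = private MC − MEB = 2.987 + 1.070x.
Set SMC = demand: 2.987 + 1.070x = 129.311 - 3.126x → x* = 30.1058.
Consumer price on the demand curve at x*: 129.311 − 3.126×30.1058 = 35.2003.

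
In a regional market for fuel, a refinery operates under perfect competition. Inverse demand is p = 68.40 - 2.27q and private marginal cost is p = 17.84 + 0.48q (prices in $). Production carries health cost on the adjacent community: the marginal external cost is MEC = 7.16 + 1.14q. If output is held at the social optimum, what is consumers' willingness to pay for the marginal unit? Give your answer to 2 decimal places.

P = $43.07

Social marginal cost = private MC + MEC = 25.00 + 1.62q.
Set SMC = demand: 25.00 + 1.62q = 68.40 - 2.27q → q* = 11.1568.
Consumer price on the demand curve at q*: 68.40 − 2.27×11.1568 = 43.0741.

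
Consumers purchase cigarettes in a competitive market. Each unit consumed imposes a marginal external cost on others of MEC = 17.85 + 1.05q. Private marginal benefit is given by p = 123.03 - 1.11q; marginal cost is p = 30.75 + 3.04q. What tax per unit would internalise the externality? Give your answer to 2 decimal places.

tax = 32.88 per unit

Social marginal benefit = demand − MEC = 105.18 - 2.16q.
Set SMB = MC: 105.18 - 2.16q = 30.75 + 3.04q → q* = 14.3135.
The Pigouvian tax equals MEC at q*: 17.85 + 1.05×14.3135 = 32.8792.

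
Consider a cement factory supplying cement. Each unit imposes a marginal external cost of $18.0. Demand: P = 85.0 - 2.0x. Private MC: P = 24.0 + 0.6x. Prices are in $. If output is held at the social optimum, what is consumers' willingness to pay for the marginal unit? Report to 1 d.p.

Social marginal cost = private MC + MEC = 42.0 + 0.6x.
Set SMC = demand: 42.0 + 0.6x = 85.0 - 2.0x → x* = 16.5385.
Consumer price on the demand curve at x*: 85.0 − 2.0×16.5385 = 51.9230.

P = $51.9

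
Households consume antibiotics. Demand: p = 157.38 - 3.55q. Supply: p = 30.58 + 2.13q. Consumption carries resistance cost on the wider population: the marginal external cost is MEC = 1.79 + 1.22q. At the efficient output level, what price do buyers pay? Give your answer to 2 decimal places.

Social marginal benefit = demand − MEC = 155.59 - 4.77q.
Set SMB = MC: 155.59 - 4.77q = 30.58 + 2.13q → q* = 18.1174.
Consumer price on the demand curve at q*: 157.38 − 3.55×18.1174 = 93.0632.

P = 93.06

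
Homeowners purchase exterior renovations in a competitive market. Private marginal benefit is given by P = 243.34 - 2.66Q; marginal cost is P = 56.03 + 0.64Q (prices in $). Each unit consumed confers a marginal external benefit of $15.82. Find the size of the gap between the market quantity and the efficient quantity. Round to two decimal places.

Market equilibrium (private): 56.03 + 0.64Q = 243.34 - 2.66Q → Q_m = 56.7606.
Social marginal benefit = demand + MEB = 259.16 - 2.66Q.
Set SMB = MC: 259.16 - 2.66Q = 56.03 + 0.64Q → Q* = 61.5545.
Gap = |56.7606 − 61.5545| = 4.7939.

4.79 units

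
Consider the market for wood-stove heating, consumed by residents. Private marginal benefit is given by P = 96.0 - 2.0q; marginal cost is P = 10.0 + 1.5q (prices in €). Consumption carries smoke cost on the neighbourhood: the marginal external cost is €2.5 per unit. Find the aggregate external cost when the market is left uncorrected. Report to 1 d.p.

Market equilibrium (private): 10.0 + 1.5q = 96.0 - 2.0q → q_m = 24.5714.
Total external cost = MEC × q_m = 2.5 × 24.5714 = 61.4285.

€61.4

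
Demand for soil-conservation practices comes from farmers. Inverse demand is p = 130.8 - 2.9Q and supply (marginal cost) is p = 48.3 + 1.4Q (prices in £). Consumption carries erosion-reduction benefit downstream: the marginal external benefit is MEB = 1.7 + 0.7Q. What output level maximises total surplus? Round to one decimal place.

Social marginal benefit = demand + MEB = 132.5 - 2.2Q.
Set SMB = MC: 132.5 - 2.2Q = 48.3 + 1.4Q → Q* = 23.3889.

Q* = 23.4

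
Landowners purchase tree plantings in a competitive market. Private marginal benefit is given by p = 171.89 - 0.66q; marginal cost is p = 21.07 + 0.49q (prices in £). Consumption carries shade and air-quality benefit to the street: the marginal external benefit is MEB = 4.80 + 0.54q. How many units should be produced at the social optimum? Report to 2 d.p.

Social marginal benefit = demand + MEB = 176.69 - 0.12q.
Set SMB = MC: 176.69 - 0.12q = 21.07 + 0.49q → q* = 255.1148.

q* = 255.11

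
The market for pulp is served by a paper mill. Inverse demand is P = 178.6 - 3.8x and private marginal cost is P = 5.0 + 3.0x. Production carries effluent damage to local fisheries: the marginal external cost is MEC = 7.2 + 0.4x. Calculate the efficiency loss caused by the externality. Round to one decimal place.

DWL = 21.1

Market equilibrium (private): 5.0 + 3.0x = 178.6 - 3.8x → x_m = 25.5294.
Social marginal cost = private MC + MEC = 12.2 + 3.4x.
Set SMC = demand: 12.2 + 3.4x = 178.6 - 3.8x → x* = 23.1111.
Height of the DWL triangle at x_m is SMC(x_m) − demand(x_m) = MEC(x_m) = 17.4118.
DWL = ½ × 2.4183 × 17.4118 = 21.0535.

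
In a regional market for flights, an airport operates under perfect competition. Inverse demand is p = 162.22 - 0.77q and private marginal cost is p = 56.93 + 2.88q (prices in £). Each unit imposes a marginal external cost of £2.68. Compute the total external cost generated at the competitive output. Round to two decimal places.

£77.31

Market equilibrium (private): 56.93 + 2.88q = 162.22 - 0.77q → q_m = 28.8466.
Total external cost = MEC × q_m = 2.68 × 28.8466 = 77.3089.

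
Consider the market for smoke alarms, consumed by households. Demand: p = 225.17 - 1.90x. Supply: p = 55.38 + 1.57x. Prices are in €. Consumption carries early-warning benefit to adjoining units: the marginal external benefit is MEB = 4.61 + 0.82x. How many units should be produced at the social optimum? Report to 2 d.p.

Social marginal benefit = demand + MEB = 229.78 - 1.08x.
Set SMB = MC: 229.78 - 1.08x = 55.38 + 1.57x → x* = 65.8113.

x* = 65.81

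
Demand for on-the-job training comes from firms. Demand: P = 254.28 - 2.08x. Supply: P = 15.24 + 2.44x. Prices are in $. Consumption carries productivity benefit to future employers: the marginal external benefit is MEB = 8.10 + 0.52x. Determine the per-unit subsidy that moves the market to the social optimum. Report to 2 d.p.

subsidy = $40.23 per unit

Social marginal benefit = demand + MEB = 262.38 - 1.56x.
Set SMB = MC: 262.38 - 1.56x = 15.24 + 2.44x → x* = 61.7850.
The Pigouvian subsidy equals MEB at x*: 8.10 + 0.52×61.7850 = 40.2282.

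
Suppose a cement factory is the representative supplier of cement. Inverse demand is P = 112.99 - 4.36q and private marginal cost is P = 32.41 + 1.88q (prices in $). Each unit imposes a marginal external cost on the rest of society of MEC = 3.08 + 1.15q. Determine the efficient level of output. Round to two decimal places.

q* = 10.49

Social marginal cost = private MC + MEC = 35.49 + 3.03q.
Set SMC = demand: 35.49 + 3.03q = 112.99 - 4.36q → q* = 10.4871.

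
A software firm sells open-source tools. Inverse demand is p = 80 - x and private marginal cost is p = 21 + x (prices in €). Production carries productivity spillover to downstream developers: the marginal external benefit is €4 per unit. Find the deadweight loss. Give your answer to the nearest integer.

Market equilibrium (private): 21 + x = 80 - x → x_m = 29.5000.
Social marginal cost = private MC − MEB = 17 + x.
Set SMC = demand: 17 + x = 80 - x → x* = 31.5000.
The welfare-loss triangle has base |x_m − x*| and height MEB(x_m) (the vertical gap between SMC and demand is zero at x* and MEB at x_m).
DWL = ½ × 2.0000 × 4.0000 = 4.0000.

DWL = €4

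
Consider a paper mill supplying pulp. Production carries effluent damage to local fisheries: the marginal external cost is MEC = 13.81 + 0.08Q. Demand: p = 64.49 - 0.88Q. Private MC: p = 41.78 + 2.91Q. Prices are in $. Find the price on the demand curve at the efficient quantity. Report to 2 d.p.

P = $62.47

Social marginal cost = private MC + MEC = 55.59 + 2.99Q.
Set SMC = demand: 55.59 + 2.99Q = 64.49 - 0.88Q → Q* = 2.2997.
Consumer price on the demand curve at Q*: 64.49 − 0.88×2.2997 = 62.4663.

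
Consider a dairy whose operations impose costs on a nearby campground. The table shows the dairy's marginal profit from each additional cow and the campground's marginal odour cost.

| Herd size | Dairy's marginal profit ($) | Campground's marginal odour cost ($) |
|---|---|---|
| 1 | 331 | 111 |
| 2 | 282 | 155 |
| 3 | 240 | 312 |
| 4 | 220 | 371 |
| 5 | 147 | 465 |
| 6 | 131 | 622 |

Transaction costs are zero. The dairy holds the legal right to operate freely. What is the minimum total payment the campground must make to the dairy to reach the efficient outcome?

Left alone the dairy would choose level 6 (marginal profit stays positive).
Efficient level: k* = 2 (marginal profit ≥ marginal odour cost through 2).
The campground must at least cover the dairy's forgone profit from cutting 6→2: 240 + 220 + 147 + 131 = 738.

$738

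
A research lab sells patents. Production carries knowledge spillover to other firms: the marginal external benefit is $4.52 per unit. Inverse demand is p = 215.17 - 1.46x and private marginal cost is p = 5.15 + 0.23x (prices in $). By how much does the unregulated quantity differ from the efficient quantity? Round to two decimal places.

2.67 units

Market equilibrium (private): 5.15 + 0.23x = 215.17 - 1.46x → x_m = 124.2722.
Social marginal cost = private MC − MEB = 0.63 + 0.23x.
Set SMC = demand: 0.63 + 0.23x = 215.17 - 1.46x → x* = 126.9467.
Gap = |124.2722 − 126.9467| = 2.6745.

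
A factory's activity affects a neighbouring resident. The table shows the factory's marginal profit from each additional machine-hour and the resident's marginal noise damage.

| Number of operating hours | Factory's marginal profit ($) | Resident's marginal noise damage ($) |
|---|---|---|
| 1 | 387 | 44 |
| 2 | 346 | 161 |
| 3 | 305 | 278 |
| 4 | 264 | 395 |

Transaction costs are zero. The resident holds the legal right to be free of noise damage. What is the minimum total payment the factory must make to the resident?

Efficient level: marginal profit ≥ marginal noise damage through level 3, so k* = 3.
With the resident holding the right, the factory must at least compensate total damage at k*: 44 + 161 + 278 = 483.

$483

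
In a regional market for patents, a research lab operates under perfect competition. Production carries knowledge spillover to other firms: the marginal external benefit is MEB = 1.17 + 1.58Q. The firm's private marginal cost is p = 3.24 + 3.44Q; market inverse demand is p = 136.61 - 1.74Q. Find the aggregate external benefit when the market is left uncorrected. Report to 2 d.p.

553.83

Market equilibrium (private): 3.24 + 3.44Q = 136.61 - 1.74Q → Q_m = 25.7471.
Total external benefit = ∫₀^{Q_m} (1.17 + 1.58Q) dQ = 1.17×25.7471 + ½×1.58×25.7471² = 553.8255.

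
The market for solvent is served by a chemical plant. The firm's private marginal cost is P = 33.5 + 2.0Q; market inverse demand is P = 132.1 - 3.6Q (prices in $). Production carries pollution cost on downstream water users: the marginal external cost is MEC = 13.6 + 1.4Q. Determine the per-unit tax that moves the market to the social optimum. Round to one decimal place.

Social marginal cost = private MC + MEC = 47.1 + 3.4Q.
Set SMC = demand: 47.1 + 3.4Q = 132.1 - 3.6Q → Q* = 12.1429.
The Pigouvian tax equals MEC at Q*: 13.6 + 1.4×12.1429 = 30.6001.

tax = $30.6 per unit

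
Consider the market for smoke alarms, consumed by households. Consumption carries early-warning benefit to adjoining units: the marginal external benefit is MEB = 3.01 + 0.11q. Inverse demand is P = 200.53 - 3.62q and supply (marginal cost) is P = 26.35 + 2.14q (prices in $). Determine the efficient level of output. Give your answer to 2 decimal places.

q* = 31.36

Social marginal benefit = demand + MEB = 203.54 - 3.51q.
Set SMB = MC: 203.54 - 3.51q = 26.35 + 2.14q → q* = 31.3611.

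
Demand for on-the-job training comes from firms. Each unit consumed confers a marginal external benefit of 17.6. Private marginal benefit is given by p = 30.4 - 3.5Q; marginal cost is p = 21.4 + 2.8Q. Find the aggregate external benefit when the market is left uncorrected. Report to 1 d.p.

25.1

Market equilibrium (private): 21.4 + 2.8Q = 30.4 - 3.5Q → Q_m = 1.4286.
Total external benefit = MEB × Q_m = 17.6 × 1.4286 = 25.1434.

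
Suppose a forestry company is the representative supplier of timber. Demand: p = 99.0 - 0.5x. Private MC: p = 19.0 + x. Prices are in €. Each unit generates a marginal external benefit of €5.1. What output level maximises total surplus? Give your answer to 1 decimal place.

x* = 56.7

Social marginal cost = private MC − MEB = 13.9 + x.
Set SMC = demand: 13.9 + x = 99.0 - 0.5x → x* = 56.7333.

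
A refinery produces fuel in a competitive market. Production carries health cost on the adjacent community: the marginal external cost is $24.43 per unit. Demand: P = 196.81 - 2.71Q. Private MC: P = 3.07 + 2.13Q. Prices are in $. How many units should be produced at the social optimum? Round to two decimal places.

Q* = 34.98

Social marginal cost = private MC + MEC = 27.50 + 2.13Q.
Set SMC = demand: 27.50 + 2.13Q = 196.81 - 2.71Q → Q* = 34.9814.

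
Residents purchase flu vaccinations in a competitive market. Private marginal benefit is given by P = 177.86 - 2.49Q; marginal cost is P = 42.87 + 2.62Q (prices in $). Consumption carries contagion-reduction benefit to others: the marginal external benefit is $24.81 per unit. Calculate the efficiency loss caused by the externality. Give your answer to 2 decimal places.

Market equilibrium (private): 42.87 + 2.62Q = 177.86 - 2.49Q → Q_m = 26.4168.
Social marginal benefit = demand + MEB = 202.67 - 2.49Q.
Set SMB = MC: 202.67 - 2.49Q = 42.87 + 2.62Q → Q* = 31.2720.
Between Q* and Q_m the wedge SMB − MC runs linearly from 0 to MEB(Q_m), so the loss is a triangle.
DWL = ½ × 4.8552 × 24.8100 = 60.2288.

DWL = $60.23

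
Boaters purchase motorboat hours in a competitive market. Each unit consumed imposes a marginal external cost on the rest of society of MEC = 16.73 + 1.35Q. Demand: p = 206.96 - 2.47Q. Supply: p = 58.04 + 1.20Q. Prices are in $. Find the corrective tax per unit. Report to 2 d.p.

tax = $52.28 per unit

Social marginal benefit = demand − MEC = 190.23 - 3.82Q.
Set SMB = MC: 190.23 - 3.82Q = 58.04 + 1.20Q → Q* = 26.3327.
The Pigouvian tax equals MEC at Q*: 16.73 + 1.35×26.3327 = 52.2791.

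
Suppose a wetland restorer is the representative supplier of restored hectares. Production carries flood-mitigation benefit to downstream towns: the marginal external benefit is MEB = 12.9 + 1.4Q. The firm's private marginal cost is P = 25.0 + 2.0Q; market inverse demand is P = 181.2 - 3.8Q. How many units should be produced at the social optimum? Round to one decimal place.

Social marginal cost = private MC − MEB = 12.1 + 0.6Q.
Set SMC = demand: 12.1 + 0.6Q = 181.2 - 3.8Q → Q* = 38.4318.

Q* = 38.4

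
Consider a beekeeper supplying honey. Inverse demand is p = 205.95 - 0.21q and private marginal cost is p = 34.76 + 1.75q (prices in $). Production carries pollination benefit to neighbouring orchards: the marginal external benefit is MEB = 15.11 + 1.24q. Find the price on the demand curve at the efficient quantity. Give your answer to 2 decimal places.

Social marginal cost = private MC − MEB = 19.65 + 0.51q.
Set SMC = demand: 19.65 + 0.51q = 205.95 - 0.21q → q* = 258.7500.
Consumer price on the demand curve at q*: 205.95 − 0.21×258.7500 = 151.6125.

P = $151.61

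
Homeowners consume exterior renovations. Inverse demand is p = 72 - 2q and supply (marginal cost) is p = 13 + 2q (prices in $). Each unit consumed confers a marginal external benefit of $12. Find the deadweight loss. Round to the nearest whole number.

DWL = $18

Market equilibrium (private): 13 + 2q = 72 - 2q → q_m = 14.7500.
Social marginal benefit = demand + MEB = 84 - 2q.
Set SMB = MC: 84 - 2q = 13 + 2q → q* = 17.7500.
Between q* and q_m the wedge SMB − MC runs linearly from 0 to MEB(q_m), so the loss is a triangle.
DWL = ½ × 3.0000 × 12.0000 = 18.0000.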